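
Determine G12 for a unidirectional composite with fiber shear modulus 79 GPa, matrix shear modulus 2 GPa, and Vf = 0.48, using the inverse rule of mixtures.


1/G12 = Vf/Gf + (1-Vf)/Gm = 0.48/79 + 0.52/2
G12 = 3.76 GPa

3.76 GPa


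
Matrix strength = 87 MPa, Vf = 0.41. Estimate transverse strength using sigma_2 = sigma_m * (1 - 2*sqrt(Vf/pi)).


factor = 1 - 2*sqrt(0.41/pi) = 0.2775
sigma_2 = 87 * 0.2775 = 24.14 MPa

24.14 MPa


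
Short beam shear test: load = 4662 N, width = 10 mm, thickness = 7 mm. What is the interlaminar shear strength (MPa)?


ILSS = 3F/(4bh) = 3*4662/(4*10*7) = 49.95 MPa

49.95 MPa


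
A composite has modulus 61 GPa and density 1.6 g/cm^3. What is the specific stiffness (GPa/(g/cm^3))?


Specific stiffness = E/rho = 61/1.6 = 38.1 GPa/(g/cm^3)

38.1 GPa/(g/cm^3)


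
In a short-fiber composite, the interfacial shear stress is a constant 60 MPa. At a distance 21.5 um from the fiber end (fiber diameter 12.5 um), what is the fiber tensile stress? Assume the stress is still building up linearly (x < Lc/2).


Force balance: sigma_f * (pi*d^2/4) = tau * (pi*d) * x  ->  sigma_f = 4 * tau * x / d
sigma_f = 4 * 60 * 21.5 / 12.5 = 412.8 MPa

412.8 MPa


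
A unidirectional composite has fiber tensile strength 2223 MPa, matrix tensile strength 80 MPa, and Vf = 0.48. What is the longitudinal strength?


sigma_1 = sigma_f*Vf + sigma_m*(1-Vf) = 2223*0.48 + 80*0.52 = 1108.6 MPa

1108.6 MPa


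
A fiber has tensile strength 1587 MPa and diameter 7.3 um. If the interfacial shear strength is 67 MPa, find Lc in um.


Lc = sigma_f * d / (2 * tau_i) = 1587 * 7.3 / (2 * 67) = 86.5 um

86.5 um


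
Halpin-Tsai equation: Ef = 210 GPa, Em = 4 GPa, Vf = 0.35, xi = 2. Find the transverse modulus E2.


eta = (Ef/Em - 1)/(Ef/Em + xi) = (52.5 - 1)/(52.5 + 2) = 0.945
E2 = Em*(1+xi*eta*Vf)/(1-eta*Vf) = 9.93 GPa

9.93 GPa


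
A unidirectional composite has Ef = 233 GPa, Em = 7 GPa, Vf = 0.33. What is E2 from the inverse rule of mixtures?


1/E2 = Vf/Ef + (1-Vf)/Em = 0.33/233 + 0.67/7
E2 = 10.3 GPa

10.3 GPa


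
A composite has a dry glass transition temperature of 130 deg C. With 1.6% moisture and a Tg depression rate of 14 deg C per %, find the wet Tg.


Tg_wet = Tg_dry - k*moisture = 130 - 14*1.6 = 107.6 deg C

107.6 deg C


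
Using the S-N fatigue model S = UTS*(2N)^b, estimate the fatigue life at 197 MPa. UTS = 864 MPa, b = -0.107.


N = 0.5 * (S/UTS)^(1/b) = 0.5 * (197/864)^(1/-0.107) = 500511.5249 cycles

500511.5249 cycles


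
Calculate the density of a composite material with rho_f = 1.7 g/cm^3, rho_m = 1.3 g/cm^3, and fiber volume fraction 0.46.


rho_c = rho_f*Vf + rho_m*(1-Vf) = 1.7*0.46 + 1.3*0.54 = 1.484 g/cm^3

1.484 g/cm^3


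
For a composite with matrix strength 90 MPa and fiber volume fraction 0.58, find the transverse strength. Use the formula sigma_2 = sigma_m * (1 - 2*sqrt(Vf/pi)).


factor = 1 - 2*sqrt(0.58/pi) = 0.1407
sigma_2 = 90 * 0.1407 = 12.66 MPa

12.66 MPa


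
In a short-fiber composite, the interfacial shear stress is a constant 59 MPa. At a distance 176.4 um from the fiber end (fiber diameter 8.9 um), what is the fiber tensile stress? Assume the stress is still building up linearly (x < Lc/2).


Force balance: sigma_f * (pi*d^2/4) = tau * (pi*d) * x  ->  sigma_f = 4 * tau * x / d
sigma_f = 4 * 59 * 176.4 / 8.9 = 4677.6 MPa

4677.6 MPa


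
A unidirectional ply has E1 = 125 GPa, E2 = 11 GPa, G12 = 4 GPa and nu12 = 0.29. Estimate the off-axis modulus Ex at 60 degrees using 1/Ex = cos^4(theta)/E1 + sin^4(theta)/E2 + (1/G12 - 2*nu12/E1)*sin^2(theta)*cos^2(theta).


cos^4(60) = 0.0625, sin^4(60) = 0.5625, sin^2(60)*cos^2(60) = 0.1875
1/G12 - 2*nu12/E1 = 1/4 - 2*0.29/125 = 0.24536 GPa^-1
1/Ex = 0.0625/125 + 0.5625/11 + 0.24536*0.1875 = 0.0976414 GPa^-1
Ex = 10.24 GPa

10.24 GPa


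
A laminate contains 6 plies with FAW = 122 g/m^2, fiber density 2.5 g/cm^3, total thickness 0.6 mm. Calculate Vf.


Vf = n * FAW / (rho_f * h * 1000) = 6 * 122 / (2.5 * 0.6 * 1000) = 0.488

0.488


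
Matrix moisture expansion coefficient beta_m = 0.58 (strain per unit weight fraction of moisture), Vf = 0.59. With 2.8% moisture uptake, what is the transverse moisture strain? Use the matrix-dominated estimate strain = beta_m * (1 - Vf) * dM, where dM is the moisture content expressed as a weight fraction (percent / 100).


dM = 2.8/100 = 0.028
strain = beta_m * (1-Vf) * dM = 0.58 * 0.41 * 0.028 = 0.0066584

0.0066584


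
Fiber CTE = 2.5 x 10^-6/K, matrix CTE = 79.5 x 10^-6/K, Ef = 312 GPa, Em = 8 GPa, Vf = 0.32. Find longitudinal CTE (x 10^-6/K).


E1 = Ef*Vf + Em*(1-Vf) = 105.28
alpha_1 = (alpha_f*Ef*Vf + alpha_m*Em*(1-Vf))/E1 = 6.48 x 10^-6/K

6.48 x 10^-6/K


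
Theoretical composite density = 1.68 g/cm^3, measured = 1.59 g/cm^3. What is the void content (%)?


Void% = (rho_theo - rho_actual)/rho_theo * 100 = (1.68 - 1.59)/1.68 * 100 = 5.36%

5.36%


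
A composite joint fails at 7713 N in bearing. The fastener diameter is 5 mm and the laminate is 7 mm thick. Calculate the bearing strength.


sigma_br = F/(d*h) = 7713/(5*7) = 220.4 MPa

220.4 MPa


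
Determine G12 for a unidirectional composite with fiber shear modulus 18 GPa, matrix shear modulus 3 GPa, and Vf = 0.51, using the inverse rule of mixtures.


1/G12 = Vf/Gf + (1-Vf)/Gm = 0.51/18 + 0.49/3
G12 = 5.22 GPa

5.22 GPa


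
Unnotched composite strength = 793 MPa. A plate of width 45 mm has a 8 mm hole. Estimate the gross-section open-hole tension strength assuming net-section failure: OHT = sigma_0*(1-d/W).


OHT = sigma_0*(1-d/W) = 793*(1-8/45) = 652.0 MPa

652.0 MPa


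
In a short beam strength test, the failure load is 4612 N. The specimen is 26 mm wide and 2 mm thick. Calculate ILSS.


ILSS = 3F/(4bh) = 3*4612/(4*26*2) = 66.52 MPa

66.52 MPa


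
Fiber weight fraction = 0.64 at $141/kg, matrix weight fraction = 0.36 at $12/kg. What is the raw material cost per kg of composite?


Cost = cost_f*Wf + cost_m*Wm = 141*0.64 + 12*0.36 = $94.56/kg

$94.56/kg


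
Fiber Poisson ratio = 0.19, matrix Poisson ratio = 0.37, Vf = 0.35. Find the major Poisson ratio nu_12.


nu_12 = nu_f*Vf + nu_m*(1-Vf) = 0.19*0.35 + 0.37*0.65 = 0.307

0.307


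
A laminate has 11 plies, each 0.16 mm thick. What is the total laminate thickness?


h = n * t_ply = 11 * 0.16 = 1.76 mm

1.76 mm


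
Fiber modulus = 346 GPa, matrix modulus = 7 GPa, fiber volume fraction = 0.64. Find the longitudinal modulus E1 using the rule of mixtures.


E1 = Ef*Vf + Em*(1-Vf) = 346*0.64 + 7*0.36 = 223.96 GPa

223.96 GPa


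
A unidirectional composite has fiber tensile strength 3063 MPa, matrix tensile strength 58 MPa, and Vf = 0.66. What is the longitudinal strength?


sigma_1 = sigma_f*Vf + sigma_m*(1-Vf) = 3063*0.66 + 58*0.34 = 2041.3 MPa

2041.3 MPa


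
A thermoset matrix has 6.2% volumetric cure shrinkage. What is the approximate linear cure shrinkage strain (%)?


Linear shrinkage ≈ vol_shrink/3 = 6.2/3 = 2.067%

2.067%


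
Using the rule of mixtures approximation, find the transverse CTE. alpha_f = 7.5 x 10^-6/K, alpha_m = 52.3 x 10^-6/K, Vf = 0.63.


alpha_2 = alpha_f*Vf + alpha_m*(1-Vf) = 7.5*0.63 + 52.3*0.37 = 24.1 x 10^-6/K

24.1 x 10^-6/K


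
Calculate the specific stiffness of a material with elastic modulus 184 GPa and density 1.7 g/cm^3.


Specific stiffness = E/rho = 184/1.7 = 108.2 GPa/(g/cm^3)

108.2 GPa/(g/cm^3)


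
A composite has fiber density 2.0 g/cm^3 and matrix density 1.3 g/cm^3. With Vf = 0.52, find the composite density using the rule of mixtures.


rho_c = rho_f*Vf + rho_m*(1-Vf) = 2.0*0.52 + 1.3*0.48 = 1.664 g/cm^3

1.664 g/cm^3


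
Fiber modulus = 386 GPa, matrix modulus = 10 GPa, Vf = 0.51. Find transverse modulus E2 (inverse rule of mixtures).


1/E2 = Vf/Ef + (1-Vf)/Em = 0.51/386 + 0.49/10
E2 = 19.87 GPa

19.87 GPa


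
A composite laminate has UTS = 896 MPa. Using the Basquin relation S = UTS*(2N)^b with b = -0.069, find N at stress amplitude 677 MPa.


N = 0.5 * (S/UTS)^(1/b) = 0.5 * (677/896)^(1/-0.069) = 29.0415 cycles

29.0415 cycles


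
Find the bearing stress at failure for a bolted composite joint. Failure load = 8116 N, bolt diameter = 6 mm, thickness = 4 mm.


sigma_br = F/(d*h) = 8116/(6*4) = 338.2 MPa

338.2 MPa


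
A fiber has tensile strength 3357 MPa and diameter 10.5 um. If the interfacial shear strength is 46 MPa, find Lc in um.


Lc = sigma_f * d / (2 * tau_i) = 3357 * 10.5 / (2 * 46) = 383.1 um

383.1 um


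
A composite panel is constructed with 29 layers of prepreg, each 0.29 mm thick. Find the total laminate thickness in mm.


h = n * t_ply = 29 * 0.29 = 8.41 mm

8.41 mm


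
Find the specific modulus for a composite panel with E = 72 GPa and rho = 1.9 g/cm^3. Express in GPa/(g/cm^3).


Specific stiffness = E/rho = 72/1.9 = 37.9 GPa/(g/cm^3)

37.9 GPa/(g/cm^3)


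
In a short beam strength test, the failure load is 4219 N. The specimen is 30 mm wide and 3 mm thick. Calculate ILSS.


ILSS = 3F/(4bh) = 3*4219/(4*30*3) = 35.16 MPa

35.16 MPa


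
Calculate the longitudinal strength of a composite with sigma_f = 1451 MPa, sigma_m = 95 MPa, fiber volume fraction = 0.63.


sigma_1 = sigma_f*Vf + sigma_m*(1-Vf) = 1451*0.63 + 95*0.37 = 949.3 MPa

949.3 MPa


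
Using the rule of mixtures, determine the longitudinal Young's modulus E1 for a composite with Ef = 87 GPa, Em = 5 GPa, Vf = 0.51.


E1 = Ef*Vf + Em*(1-Vf) = 87*0.51 + 5*0.49 = 46.82 GPa

46.82 GPa


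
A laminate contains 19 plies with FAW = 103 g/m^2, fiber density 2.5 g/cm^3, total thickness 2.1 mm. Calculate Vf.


Vf = n * FAW / (rho_f * h * 1000) = 19 * 103 / (2.5 * 2.1 * 1000) = 0.3728

0.3728


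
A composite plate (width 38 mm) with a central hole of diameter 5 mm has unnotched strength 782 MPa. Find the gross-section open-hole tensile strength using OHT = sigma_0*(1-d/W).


OHT = sigma_0*(1-d/W) = 782*(1-5/38) = 679.1 MPa

679.1 MPa


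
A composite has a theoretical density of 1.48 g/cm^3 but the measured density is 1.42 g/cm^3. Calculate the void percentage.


Void% = (rho_theo - rho_actual)/rho_theo * 100 = (1.48 - 1.42)/1.48 * 100 = 4.05%

4.05%


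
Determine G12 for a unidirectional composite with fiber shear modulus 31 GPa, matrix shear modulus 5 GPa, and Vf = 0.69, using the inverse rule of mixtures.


1/G12 = Vf/Gf + (1-Vf)/Gm = 0.69/31 + 0.31/5
G12 = 11.87 GPa

11.87 GPa


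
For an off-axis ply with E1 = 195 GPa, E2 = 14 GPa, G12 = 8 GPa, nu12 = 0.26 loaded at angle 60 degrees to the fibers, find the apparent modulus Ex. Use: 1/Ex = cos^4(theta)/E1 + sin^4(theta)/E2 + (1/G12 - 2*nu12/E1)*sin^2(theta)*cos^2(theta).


cos^4(60) = 0.0625, sin^4(60) = 0.5625, sin^2(60)*cos^2(60) = 0.1875
1/G12 - 2*nu12/E1 = 1/8 - 2*0.26/195 = 0.122333 GPa^-1
1/Ex = 0.0625/195 + 0.5625/14 + 0.122333*0.1875 = 0.0634366 GPa^-1
Ex = 15.76 GPa

15.76 GPa


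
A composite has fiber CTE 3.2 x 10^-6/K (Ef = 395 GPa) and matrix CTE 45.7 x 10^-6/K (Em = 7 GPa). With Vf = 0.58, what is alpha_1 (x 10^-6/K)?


E1 = Ef*Vf + Em*(1-Vf) = 232.04
alpha_1 = (alpha_f*Ef*Vf + alpha_m*Em*(1-Vf))/E1 = 3.74 x 10^-6/K

3.74 x 10^-6/K


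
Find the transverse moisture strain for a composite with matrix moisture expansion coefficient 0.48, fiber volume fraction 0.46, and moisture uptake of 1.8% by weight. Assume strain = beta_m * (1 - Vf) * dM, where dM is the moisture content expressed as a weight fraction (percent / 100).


dM = 1.8/100 = 0.018
strain = beta_m * (1-Vf) * dM = 0.48 * 0.54 * 0.018 = 0.0046656

0.0046656


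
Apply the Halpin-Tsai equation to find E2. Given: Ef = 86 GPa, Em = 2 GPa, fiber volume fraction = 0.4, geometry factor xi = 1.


eta = (Ef/Em - 1)/(Ef/Em + xi) = (43.0 - 1)/(43.0 + 1) = 0.9545
E2 = Em*(1+xi*eta*Vf)/(1-eta*Vf) = 4.47 GPa

4.47 GPa


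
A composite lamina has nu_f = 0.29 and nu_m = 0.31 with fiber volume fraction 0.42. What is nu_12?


nu_12 = nu_f*Vf + nu_m*(1-Vf) = 0.29*0.42 + 0.31*0.58 = 0.3016

0.3016


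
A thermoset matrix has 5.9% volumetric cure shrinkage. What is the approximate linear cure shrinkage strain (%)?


Linear shrinkage ≈ vol_shrink/3 = 5.9/3 = 1.967%

1.967%


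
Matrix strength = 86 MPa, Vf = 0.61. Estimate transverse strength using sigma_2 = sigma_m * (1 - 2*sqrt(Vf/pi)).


factor = 1 - 2*sqrt(0.61/pi) = 0.1187
sigma_2 = 86 * 0.1187 = 10.21 MPa

10.21 MPa


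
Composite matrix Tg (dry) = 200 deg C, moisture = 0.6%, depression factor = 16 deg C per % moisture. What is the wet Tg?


Tg_wet = Tg_dry - k*moisture = 200 - 16*0.6 = 190.4 deg C

190.4 deg C


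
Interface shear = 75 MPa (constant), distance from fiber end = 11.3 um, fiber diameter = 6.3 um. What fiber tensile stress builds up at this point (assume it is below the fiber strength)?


Force balance: sigma_f * (pi*d^2/4) = tau * (pi*d) * x  ->  sigma_f = 4 * tau * x / d
sigma_f = 4 * 75 * 11.3 / 6.3 = 538.1 MPa

538.1 MPa


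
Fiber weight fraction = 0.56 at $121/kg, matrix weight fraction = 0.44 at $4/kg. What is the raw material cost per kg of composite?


Cost = cost_f*Wf + cost_m*Wm = 121*0.56 + 4*0.44 = $69.52/kg

$69.52/kg


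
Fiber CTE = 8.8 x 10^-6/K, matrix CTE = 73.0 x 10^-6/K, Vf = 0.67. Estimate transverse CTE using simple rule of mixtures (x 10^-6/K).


alpha_2 = alpha_f*Vf + alpha_m*(1-Vf) = 8.8*0.67 + 73.0*0.33 = 30.0 x 10^-6/K

30.0 x 10^-6/K


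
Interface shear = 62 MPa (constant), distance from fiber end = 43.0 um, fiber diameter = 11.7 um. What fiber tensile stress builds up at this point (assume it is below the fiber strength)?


Force balance: sigma_f * (pi*d^2/4) = tau * (pi*d) * x  ->  sigma_f = 4 * tau * x / d
sigma_f = 4 * 62 * 43.0 / 11.7 = 911.5 MPa

911.5 MPa


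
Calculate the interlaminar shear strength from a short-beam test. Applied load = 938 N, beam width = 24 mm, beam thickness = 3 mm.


ILSS = 3F/(4bh) = 3*938/(4*24*3) = 9.77 MPa

9.77 MPa


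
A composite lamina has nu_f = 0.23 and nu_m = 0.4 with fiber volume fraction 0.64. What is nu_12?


nu_12 = nu_f*Vf + nu_m*(1-Vf) = 0.23*0.64 + 0.4*0.36 = 0.2912

0.2912


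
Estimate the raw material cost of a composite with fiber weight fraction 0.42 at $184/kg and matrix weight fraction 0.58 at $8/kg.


Cost = cost_f*Wf + cost_m*Wm = 184*0.42 + 8*0.58 = $81.92/kg

$81.92/kg


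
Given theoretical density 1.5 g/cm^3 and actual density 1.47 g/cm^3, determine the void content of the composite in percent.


Void% = (rho_theo - rho_actual)/rho_theo * 100 = (1.5 - 1.47)/1.5 * 100 = 2.0%

2.0%


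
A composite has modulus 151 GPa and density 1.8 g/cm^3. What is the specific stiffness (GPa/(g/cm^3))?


Specific stiffness = E/rho = 151/1.8 = 83.9 GPa/(g/cm^3)

83.9 GPa/(g/cm^3)


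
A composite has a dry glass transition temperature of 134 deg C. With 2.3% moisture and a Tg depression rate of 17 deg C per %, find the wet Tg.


Tg_wet = Tg_dry - k*moisture = 134 - 17*2.3 = 94.9 deg C

94.9 deg C


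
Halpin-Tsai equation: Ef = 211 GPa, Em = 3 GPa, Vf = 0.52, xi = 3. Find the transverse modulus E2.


eta = (Ef/Em - 1)/(Ef/Em + xi) = (70.3333 - 1)/(70.3333 + 3) = 0.9455
E2 = Em*(1+xi*eta*Vf)/(1-eta*Vf) = 14.61 GPa

14.61 GPa


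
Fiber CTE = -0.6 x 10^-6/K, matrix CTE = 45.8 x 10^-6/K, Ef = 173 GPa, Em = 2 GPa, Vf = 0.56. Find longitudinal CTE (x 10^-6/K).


E1 = Ef*Vf + Em*(1-Vf) = 97.76
alpha_1 = (alpha_f*Ef*Vf + alpha_m*Em*(1-Vf))/E1 = -0.18 x 10^-6/K

-0.18 x 10^-6/K


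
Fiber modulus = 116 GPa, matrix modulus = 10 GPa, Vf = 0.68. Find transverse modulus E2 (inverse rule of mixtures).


1/E2 = Vf/Ef + (1-Vf)/Em = 0.68/116 + 0.32/10
E2 = 26.41 GPa

26.41 GPa


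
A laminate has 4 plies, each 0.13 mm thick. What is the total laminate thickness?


h = n * t_ply = 4 * 0.13 = 0.52 mm

0.52 mm


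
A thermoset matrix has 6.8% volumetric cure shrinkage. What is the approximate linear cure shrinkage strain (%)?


Linear shrinkage ≈ vol_shrink/3 = 6.8/3 = 2.267%

2.267%


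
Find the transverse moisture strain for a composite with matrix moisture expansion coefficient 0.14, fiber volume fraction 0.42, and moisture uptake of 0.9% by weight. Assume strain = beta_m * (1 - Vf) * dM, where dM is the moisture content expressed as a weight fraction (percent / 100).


dM = 0.9/100 = 0.009
strain = beta_m * (1-Vf) * dM = 0.14 * 0.58 * 0.009 = 0.0007308

0.0007308


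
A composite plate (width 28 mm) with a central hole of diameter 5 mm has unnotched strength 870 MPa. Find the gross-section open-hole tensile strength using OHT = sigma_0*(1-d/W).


OHT = sigma_0*(1-d/W) = 870*(1-5/28) = 714.6 MPa

714.6 MPa


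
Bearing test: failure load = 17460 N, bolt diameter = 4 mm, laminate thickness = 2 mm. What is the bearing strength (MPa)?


sigma_br = F/(d*h) = 17460/(4*2) = 2182.5 MPa

2182.5 MPa


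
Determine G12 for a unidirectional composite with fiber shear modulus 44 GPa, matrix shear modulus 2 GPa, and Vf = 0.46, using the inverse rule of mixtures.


1/G12 = Vf/Gf + (1-Vf)/Gm = 0.46/44 + 0.54/2
G12 = 3.57 GPa

3.57 GPa


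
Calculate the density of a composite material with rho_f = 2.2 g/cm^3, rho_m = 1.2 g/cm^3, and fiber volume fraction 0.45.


rho_c = rho_f*Vf + rho_m*(1-Vf) = 2.2*0.45 + 1.2*0.55 = 1.65 g/cm^3

1.65 g/cm^3


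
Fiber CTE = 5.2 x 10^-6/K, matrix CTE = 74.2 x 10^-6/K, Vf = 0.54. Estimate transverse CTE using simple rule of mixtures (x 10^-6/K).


alpha_2 = alpha_f*Vf + alpha_m*(1-Vf) = 5.2*0.54 + 74.2*0.46 = 36.9 x 10^-6/K

36.9 x 10^-6/K


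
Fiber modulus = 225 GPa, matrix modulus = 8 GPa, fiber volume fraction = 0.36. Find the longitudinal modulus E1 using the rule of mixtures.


E1 = Ef*Vf + Em*(1-Vf) = 225*0.36 + 8*0.64 = 86.12 GPa

86.12 GPa


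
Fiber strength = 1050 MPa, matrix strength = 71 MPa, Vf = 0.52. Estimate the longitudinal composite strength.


sigma_1 = sigma_f*Vf + sigma_m*(1-Vf) = 1050*0.52 + 71*0.48 = 580.1 MPa

580.1 MPa


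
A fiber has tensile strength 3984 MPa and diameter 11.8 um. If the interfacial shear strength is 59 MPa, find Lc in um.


Lc = sigma_f * d / (2 * tau_i) = 3984 * 11.8 / (2 * 59) = 398.4 um

398.4 um


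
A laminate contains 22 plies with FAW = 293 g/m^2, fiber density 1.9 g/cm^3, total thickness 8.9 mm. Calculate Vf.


Vf = n * FAW / (rho_f * h * 1000) = 22 * 293 / (1.9 * 8.9 * 1000) = 0.3812

0.3812


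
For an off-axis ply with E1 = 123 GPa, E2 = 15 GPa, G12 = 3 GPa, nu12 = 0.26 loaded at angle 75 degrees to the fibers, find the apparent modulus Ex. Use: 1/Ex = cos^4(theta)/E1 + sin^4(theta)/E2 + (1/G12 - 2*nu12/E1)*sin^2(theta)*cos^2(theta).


cos^4(75) = 0.004487, sin^4(75) = 0.870513, sin^2(75)*cos^2(75) = 0.0625
1/G12 - 2*nu12/E1 = 1/3 - 2*0.26/123 = 0.329106 GPa^-1
1/Ex = 0.004487/123 + 0.870513/15 + 0.329106*0.0625 = 0.0786398 GPa^-1
Ex = 12.72 GPa

12.72 GPa


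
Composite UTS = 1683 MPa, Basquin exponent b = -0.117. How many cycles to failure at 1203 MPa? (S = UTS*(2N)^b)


N = 0.5 * (S/UTS)^(1/b) = 0.5 * (1203/1683)^(1/-0.117) = 8.8162 cycles

8.8162 cycles


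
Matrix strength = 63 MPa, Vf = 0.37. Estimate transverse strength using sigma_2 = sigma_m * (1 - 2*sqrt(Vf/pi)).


factor = 1 - 2*sqrt(0.37/pi) = 0.3136
sigma_2 = 63 * 0.3136 = 19.76 MPa

19.76 MPa


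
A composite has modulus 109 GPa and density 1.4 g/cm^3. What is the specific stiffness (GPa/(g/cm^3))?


Specific stiffness = E/rho = 109/1.4 = 77.9 GPa/(g/cm^3)

77.9 GPa/(g/cm^3)


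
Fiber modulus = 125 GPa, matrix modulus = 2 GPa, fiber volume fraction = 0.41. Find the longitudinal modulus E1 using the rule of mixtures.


E1 = Ef*Vf + Em*(1-Vf) = 125*0.41 + 2*0.59 = 52.43 GPa

52.43 GPa


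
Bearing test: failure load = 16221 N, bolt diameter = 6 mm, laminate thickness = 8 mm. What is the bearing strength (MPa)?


sigma_br = F/(d*h) = 16221/(6*8) = 337.9 MPa

337.9 MPa


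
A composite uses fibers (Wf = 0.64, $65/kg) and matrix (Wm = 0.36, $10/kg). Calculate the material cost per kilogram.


Cost = cost_f*Wf + cost_m*Wm = 65*0.64 + 10*0.36 = $45.2/kg

$45.2/kg


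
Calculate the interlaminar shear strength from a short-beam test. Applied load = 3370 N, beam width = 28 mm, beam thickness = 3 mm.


ILSS = 3F/(4bh) = 3*3370/(4*28*3) = 30.09 MPa

30.09 MPa


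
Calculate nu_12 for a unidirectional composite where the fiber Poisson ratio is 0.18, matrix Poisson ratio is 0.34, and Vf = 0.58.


nu_12 = nu_f*Vf + nu_m*(1-Vf) = 0.18*0.58 + 0.34*0.42 = 0.2472

0.2472


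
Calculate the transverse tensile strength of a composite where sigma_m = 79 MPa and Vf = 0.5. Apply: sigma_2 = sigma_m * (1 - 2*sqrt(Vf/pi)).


factor = 1 - 2*sqrt(0.5/pi) = 0.2021
sigma_2 = 79 * 0.2021 = 15.97 MPa

15.97 MPa


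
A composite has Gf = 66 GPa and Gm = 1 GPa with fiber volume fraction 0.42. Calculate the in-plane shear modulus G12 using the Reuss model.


1/G12 = Vf/Gf + (1-Vf)/Gm = 0.42/66 + 0.58/1
G12 = 1.71 GPa

1.71 GPa


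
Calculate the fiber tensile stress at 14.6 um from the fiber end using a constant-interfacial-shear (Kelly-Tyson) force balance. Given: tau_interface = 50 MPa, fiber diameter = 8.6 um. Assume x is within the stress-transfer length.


Force balance: sigma_f * (pi*d^2/4) = tau * (pi*d) * x  ->  sigma_f = 4 * tau * x / d
sigma_f = 4 * 50 * 14.6 / 8.6 = 339.5 MPa

339.5 MPa


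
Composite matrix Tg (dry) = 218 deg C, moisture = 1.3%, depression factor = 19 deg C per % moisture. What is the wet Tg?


Tg_wet = Tg_dry - k*moisture = 218 - 19*1.3 = 193.3 deg C

193.3 deg C


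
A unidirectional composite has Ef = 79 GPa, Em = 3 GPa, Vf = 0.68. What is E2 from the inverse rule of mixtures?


1/E2 = Vf/Ef + (1-Vf)/Em = 0.68/79 + 0.32/3
E2 = 8.67 GPa

8.67 GPa


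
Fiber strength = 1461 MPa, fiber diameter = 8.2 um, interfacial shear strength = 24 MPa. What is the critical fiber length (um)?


Lc = sigma_f * d / (2 * tau_i) = 1461 * 8.2 / (2 * 24) = 249.6 um

249.6 um


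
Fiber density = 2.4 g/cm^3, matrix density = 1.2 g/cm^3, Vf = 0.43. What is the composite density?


rho_c = rho_f*Vf + rho_m*(1-Vf) = 2.4*0.43 + 1.2*0.57 = 1.716 g/cm^3

1.716 g/cm^3


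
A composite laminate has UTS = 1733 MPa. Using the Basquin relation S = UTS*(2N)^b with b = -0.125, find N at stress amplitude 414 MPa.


N = 0.5 * (S/UTS)^(1/b) = 0.5 * (414/1733)^(1/-0.125) = 47136.3312 cycles

47136.3312 cycles


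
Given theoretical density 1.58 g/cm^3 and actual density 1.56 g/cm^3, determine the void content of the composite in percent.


Void% = (rho_theo - rho_actual)/rho_theo * 100 = (1.58 - 1.56)/1.58 * 100 = 1.27%

1.27%


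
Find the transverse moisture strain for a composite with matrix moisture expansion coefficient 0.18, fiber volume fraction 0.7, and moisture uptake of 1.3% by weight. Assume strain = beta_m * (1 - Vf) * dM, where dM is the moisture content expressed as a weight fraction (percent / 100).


dM = 1.3/100 = 0.013
strain = beta_m * (1-Vf) * dM = 0.18 * 0.3 * 0.013 = 0.000702

0.000702


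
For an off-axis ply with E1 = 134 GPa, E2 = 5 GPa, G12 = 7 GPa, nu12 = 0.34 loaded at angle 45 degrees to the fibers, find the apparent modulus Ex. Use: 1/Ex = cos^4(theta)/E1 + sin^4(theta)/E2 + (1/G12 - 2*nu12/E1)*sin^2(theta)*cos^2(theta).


cos^4(45) = 0.25, sin^4(45) = 0.25, sin^2(45)*cos^2(45) = 0.25
1/G12 - 2*nu12/E1 = 1/7 - 2*0.34/134 = 0.137783 GPa^-1
1/Ex = 0.25/134 + 0.25/5 + 0.137783*0.25 = 0.0863113 GPa^-1
Ex = 11.59 GPa

11.59 GPa


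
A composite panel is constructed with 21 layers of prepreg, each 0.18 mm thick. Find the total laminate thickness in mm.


h = n * t_ply = 21 * 0.18 = 3.78 mm

3.78 mm


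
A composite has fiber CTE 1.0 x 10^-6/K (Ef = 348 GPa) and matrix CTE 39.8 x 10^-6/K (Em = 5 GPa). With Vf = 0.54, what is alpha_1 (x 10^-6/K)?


E1 = Ef*Vf + Em*(1-Vf) = 190.22
alpha_1 = (alpha_f*Ef*Vf + alpha_m*Em*(1-Vf))/E1 = 1.47 x 10^-6/K

1.47 x 10^-6/K


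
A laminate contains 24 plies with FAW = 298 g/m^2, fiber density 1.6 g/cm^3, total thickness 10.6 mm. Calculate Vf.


Vf = n * FAW / (rho_f * h * 1000) = 24 * 298 / (1.6 * 10.6 * 1000) = 0.4217

0.4217


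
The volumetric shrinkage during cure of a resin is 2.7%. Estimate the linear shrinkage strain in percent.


Linear shrinkage ≈ vol_shrink/3 = 2.7/3 = 0.9%

0.9%


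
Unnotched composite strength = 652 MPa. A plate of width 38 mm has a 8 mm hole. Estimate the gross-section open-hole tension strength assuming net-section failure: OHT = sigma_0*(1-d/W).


OHT = sigma_0*(1-d/W) = 652*(1-8/38) = 514.7 MPa

514.7 MPa


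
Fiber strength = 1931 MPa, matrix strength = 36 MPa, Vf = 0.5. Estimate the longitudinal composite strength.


sigma_1 = sigma_f*Vf + sigma_m*(1-Vf) = 1931*0.5 + 36*0.5 = 983.5 MPa

983.5 MPa


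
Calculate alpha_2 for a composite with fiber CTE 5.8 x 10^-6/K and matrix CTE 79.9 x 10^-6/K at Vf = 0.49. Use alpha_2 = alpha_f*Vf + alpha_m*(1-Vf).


alpha_2 = alpha_f*Vf + alpha_m*(1-Vf) = 5.8*0.49 + 79.9*0.51 = 43.6 x 10^-6/K

43.6 x 10^-6/K


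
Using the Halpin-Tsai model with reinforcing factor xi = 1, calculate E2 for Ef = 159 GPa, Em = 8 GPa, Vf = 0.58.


eta = (Ef/Em - 1)/(Ef/Em + xi) = (19.875 - 1)/(19.875 + 1) = 0.9042
E2 = Em*(1+xi*eta*Vf)/(1-eta*Vf) = 25.64 GPa

25.64 GPa


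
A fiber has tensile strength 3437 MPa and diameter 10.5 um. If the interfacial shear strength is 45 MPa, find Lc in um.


Lc = sigma_f * d / (2 * tau_i) = 3437 * 10.5 / (2 * 45) = 401.0 um

401.0 um


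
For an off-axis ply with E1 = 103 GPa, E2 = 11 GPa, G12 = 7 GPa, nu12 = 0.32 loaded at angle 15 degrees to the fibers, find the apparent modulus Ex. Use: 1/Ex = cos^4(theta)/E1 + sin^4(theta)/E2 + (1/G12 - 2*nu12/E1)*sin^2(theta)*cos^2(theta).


cos^4(15) = 0.870513, sin^4(15) = 0.004487, sin^2(15)*cos^2(15) = 0.0625
1/G12 - 2*nu12/E1 = 1/7 - 2*0.32/103 = 0.136644 GPa^-1
1/Ex = 0.870513/103 + 0.004487/11 + 0.136644*0.0625 = 0.0173997 GPa^-1
Ex = 57.47 GPa

57.47 GPa


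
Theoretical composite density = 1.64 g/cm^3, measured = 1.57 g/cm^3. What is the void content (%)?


Void% = (rho_theo - rho_actual)/rho_theo * 100 = (1.64 - 1.57)/1.64 * 100 = 4.27%

4.27%


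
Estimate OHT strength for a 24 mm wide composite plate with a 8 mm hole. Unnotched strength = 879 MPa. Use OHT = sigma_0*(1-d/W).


OHT = sigma_0*(1-d/W) = 879*(1-8/24) = 586.0 MPa

586.0 MPa


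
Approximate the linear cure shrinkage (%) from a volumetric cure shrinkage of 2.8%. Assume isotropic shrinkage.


Linear shrinkage ≈ vol_shrink/3 = 2.8/3 = 0.933%

0.933%


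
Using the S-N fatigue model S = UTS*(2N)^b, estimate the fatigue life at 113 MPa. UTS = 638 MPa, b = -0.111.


N = 0.5 * (S/UTS)^(1/b) = 0.5 * (113/638)^(1/-0.111) = 2.9609e+06 cycles

2.9609e+06 cycles


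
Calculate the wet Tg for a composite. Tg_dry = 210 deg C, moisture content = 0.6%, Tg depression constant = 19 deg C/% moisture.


Tg_wet = Tg_dry - k*moisture = 210 - 19*0.6 = 198.6 deg C

198.6 deg C


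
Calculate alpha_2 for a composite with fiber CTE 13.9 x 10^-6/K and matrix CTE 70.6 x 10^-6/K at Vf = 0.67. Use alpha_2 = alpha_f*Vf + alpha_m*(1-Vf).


alpha_2 = alpha_f*Vf + alpha_m*(1-Vf) = 13.9*0.67 + 70.6*0.33 = 32.6 x 10^-6/K

32.6 x 10^-6/K


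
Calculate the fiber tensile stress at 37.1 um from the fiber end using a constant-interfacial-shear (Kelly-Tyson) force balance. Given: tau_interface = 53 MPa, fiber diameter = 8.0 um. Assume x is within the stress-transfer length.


Force balance: sigma_f * (pi*d^2/4) = tau * (pi*d) * x  ->  sigma_f = 4 * tau * x / d
sigma_f = 4 * 53 * 37.1 / 8.0 = 983.2 MPa

983.2 MPa


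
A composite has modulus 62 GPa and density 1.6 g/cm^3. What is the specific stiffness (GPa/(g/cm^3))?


Specific stiffness = E/rho = 62/1.6 = 38.8 GPa/(g/cm^3)

38.8 GPa/(g/cm^3)


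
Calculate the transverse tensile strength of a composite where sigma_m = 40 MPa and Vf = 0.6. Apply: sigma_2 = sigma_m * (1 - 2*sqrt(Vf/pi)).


factor = 1 - 2*sqrt(0.6/pi) = 0.126
sigma_2 = 40 * 0.126 = 5.04 MPa

5.04 MPa


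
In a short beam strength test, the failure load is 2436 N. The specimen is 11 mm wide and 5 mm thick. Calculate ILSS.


ILSS = 3F/(4bh) = 3*2436/(4*11*5) = 33.22 MPa

33.22 MPa


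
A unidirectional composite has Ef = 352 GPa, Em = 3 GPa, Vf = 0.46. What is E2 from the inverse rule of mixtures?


1/E2 = Vf/Ef + (1-Vf)/Em = 0.46/352 + 0.54/3
E2 = 5.52 GPa

5.52 GPa


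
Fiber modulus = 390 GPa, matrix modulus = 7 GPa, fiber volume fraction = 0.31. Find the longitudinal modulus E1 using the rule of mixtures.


E1 = Ef*Vf + Em*(1-Vf) = 390*0.31 + 7*0.69 = 125.73 GPa

125.73 GPa


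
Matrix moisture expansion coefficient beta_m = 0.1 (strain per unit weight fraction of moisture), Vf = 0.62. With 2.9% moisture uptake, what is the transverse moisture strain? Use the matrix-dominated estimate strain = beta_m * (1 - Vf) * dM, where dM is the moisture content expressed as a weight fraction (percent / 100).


dM = 2.9/100 = 0.029
strain = beta_m * (1-Vf) * dM = 0.1 * 0.38 * 0.029 = 0.001102

0.001102


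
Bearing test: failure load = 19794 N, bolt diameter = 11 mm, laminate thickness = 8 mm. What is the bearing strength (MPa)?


sigma_br = F/(d*h) = 19794/(11*8) = 224.9 MPa

224.9 MPa


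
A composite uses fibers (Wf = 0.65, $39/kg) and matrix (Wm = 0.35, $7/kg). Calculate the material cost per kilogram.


Cost = cost_f*Wf + cost_m*Wm = 39*0.65 + 7*0.35 = $27.8/kg

$27.8/kg


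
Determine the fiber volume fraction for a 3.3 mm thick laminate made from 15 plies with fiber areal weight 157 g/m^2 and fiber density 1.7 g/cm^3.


Vf = n * FAW / (rho_f * h * 1000) = 15 * 157 / (1.7 * 3.3 * 1000) = 0.4198

0.4198


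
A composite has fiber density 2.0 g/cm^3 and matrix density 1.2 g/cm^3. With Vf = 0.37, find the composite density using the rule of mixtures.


rho_c = rho_f*Vf + rho_m*(1-Vf) = 2.0*0.37 + 1.2*0.63 = 1.496 g/cm^3

1.496 g/cm^3


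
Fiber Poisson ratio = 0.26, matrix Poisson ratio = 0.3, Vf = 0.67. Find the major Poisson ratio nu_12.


nu_12 = nu_f*Vf + nu_m*(1-Vf) = 0.26*0.67 + 0.3*0.33 = 0.2732

0.2732


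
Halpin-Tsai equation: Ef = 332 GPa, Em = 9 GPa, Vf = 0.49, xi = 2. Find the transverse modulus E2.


eta = (Ef/Em - 1)/(Ef/Em + xi) = (36.8889 - 1)/(36.8889 + 2) = 0.9229
E2 = Em*(1+xi*eta*Vf)/(1-eta*Vf) = 31.29 GPa

31.29 GPa


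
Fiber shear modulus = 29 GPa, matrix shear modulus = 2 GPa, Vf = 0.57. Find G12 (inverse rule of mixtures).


1/G12 = Vf/Gf + (1-Vf)/Gm = 0.57/29 + 0.43/2
G12 = 4.26 GPa

4.26 GPa


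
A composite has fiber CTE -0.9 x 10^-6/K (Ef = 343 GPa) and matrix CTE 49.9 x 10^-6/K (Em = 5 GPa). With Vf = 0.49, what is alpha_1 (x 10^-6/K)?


E1 = Ef*Vf + Em*(1-Vf) = 170.62
alpha_1 = (alpha_f*Ef*Vf + alpha_m*Em*(1-Vf))/E1 = -0.14 x 10^-6/K

-0.14 x 10^-6/K


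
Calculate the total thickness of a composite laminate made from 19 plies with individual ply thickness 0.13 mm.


h = n * t_ply = 19 * 0.13 = 2.47 mm

2.47 mm


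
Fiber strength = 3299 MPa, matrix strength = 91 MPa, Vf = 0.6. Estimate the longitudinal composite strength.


sigma_1 = sigma_f*Vf + sigma_m*(1-Vf) = 3299*0.6 + 91*0.4 = 2015.8 MPa

2015.8 MPa


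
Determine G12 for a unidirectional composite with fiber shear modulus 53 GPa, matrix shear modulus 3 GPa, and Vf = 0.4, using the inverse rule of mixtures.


1/G12 = Vf/Gf + (1-Vf)/Gm = 0.4/53 + 0.6/3
G12 = 4.82 GPa

4.82 GPa


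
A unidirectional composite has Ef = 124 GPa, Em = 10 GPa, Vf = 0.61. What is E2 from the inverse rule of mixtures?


1/E2 = Vf/Ef + (1-Vf)/Em = 0.61/124 + 0.39/10
E2 = 22.77 GPa

22.77 GPa


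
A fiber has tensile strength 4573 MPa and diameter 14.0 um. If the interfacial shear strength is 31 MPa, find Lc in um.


Lc = sigma_f * d / (2 * tau_i) = 4573 * 14.0 / (2 * 31) = 1032.6 um

1032.6 um


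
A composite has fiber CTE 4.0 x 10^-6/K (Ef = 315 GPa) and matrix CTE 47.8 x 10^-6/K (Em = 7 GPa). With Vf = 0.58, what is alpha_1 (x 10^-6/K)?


E1 = Ef*Vf + Em*(1-Vf) = 185.64
alpha_1 = (alpha_f*Ef*Vf + alpha_m*Em*(1-Vf))/E1 = 4.69 x 10^-6/K

4.69 x 10^-6/K


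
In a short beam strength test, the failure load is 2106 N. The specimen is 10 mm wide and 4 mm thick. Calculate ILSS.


ILSS = 3F/(4bh) = 3*2106/(4*10*4) = 39.49 MPa

39.49 MPa


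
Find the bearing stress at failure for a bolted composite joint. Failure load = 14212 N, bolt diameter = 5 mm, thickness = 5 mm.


sigma_br = F/(d*h) = 14212/(5*5) = 568.5 MPa

568.5 MPa


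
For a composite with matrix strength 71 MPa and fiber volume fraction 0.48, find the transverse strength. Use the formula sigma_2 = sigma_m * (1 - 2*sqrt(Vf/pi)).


factor = 1 - 2*sqrt(0.48/pi) = 0.2182
sigma_2 = 71 * 0.2182 = 15.49 MPa

15.49 MPa


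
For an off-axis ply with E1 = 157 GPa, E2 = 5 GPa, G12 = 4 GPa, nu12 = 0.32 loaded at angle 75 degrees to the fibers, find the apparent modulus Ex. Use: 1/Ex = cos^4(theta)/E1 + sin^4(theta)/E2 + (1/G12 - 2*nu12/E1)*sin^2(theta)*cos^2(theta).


cos^4(75) = 0.004487, sin^4(75) = 0.870513, sin^2(75)*cos^2(75) = 0.0625
1/G12 - 2*nu12/E1 = 1/4 - 2*0.32/157 = 0.245924 GPa^-1
1/Ex = 0.004487/157 + 0.870513/5 + 0.245924*0.0625 = 0.1895013 GPa^-1
Ex = 5.28 GPa

5.28 GPa


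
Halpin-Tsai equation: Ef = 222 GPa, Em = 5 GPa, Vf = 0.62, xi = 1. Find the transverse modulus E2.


eta = (Ef/Em - 1)/(Ef/Em + xi) = (44.4 - 1)/(44.4 + 1) = 0.9559
E2 = Em*(1+xi*eta*Vf)/(1-eta*Vf) = 19.55 GPa

19.55 GPa


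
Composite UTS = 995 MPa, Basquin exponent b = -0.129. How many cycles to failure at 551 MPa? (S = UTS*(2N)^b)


N = 0.5 * (S/UTS)^(1/b) = 0.5 * (551/995)^(1/-0.129) = 48.8283 cycles

48.8283 cycles


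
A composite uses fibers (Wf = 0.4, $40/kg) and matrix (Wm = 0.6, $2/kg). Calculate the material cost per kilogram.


Cost = cost_f*Wf + cost_m*Wm = 40*0.4 + 2*0.6 = $17.2/kg

$17.2/kg


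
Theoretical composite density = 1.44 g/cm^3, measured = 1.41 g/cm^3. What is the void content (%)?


Void% = (rho_theo - rho_actual)/rho_theo * 100 = (1.44 - 1.41)/1.44 * 100 = 2.08%

2.08%


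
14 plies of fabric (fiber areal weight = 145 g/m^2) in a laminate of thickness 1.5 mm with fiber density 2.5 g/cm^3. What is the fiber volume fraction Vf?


Vf = n * FAW / (rho_f * h * 1000) = 14 * 145 / (2.5 * 1.5 * 1000) = 0.5413

0.5413


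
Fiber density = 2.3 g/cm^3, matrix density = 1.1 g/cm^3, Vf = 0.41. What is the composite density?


rho_c = rho_f*Vf + rho_m*(1-Vf) = 2.3*0.41 + 1.1*0.59 = 1.592 g/cm^3

1.592 g/cm^3


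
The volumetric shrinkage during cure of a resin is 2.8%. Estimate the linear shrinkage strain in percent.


Linear shrinkage ≈ vol_shrink/3 = 2.8/3 = 0.933%

0.933%


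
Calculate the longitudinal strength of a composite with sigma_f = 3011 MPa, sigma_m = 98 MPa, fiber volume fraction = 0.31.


sigma_1 = sigma_f*Vf + sigma_m*(1-Vf) = 3011*0.31 + 98*0.69 = 1001.0 MPa

1001.0 MPa


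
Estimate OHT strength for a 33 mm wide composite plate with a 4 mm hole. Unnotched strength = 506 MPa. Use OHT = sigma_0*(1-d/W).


OHT = sigma_0*(1-d/W) = 506*(1-4/33) = 444.7 MPa

444.7 MPa


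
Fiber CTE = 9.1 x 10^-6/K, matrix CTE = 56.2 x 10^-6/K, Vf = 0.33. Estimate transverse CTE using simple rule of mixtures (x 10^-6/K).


alpha_2 = alpha_f*Vf + alpha_m*(1-Vf) = 9.1*0.33 + 56.2*0.67 = 40.7 x 10^-6/K

40.7 x 10^-6/K


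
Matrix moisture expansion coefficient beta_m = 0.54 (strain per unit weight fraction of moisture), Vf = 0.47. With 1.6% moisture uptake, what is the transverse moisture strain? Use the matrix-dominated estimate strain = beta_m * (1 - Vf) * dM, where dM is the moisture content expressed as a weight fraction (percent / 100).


dM = 1.6/100 = 0.016
strain = beta_m * (1-Vf) * dM = 0.54 * 0.53 * 0.016 = 0.0045792

0.0045792


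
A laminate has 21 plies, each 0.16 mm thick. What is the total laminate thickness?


h = n * t_ply = 21 * 0.16 = 3.36 mm

3.36 mm


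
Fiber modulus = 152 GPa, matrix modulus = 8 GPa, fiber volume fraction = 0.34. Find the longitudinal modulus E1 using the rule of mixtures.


E1 = Ef*Vf + Em*(1-Vf) = 152*0.34 + 8*0.66 = 56.96 GPa

56.96 GPa


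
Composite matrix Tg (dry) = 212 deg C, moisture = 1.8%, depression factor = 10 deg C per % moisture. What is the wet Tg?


Tg_wet = Tg_dry - k*moisture = 212 - 10*1.8 = 194.0 deg C

194.0 deg C


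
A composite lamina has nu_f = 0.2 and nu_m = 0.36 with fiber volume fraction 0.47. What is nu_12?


nu_12 = nu_f*Vf + nu_m*(1-Vf) = 0.2*0.47 + 0.36*0.53 = 0.2848

0.2848


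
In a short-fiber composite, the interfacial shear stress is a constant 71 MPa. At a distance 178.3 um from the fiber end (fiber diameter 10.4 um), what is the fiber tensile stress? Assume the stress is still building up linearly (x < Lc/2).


Force balance: sigma_f * (pi*d^2/4) = tau * (pi*d) * x  ->  sigma_f = 4 * tau * x / d
sigma_f = 4 * 71 * 178.3 / 10.4 = 4869.0 MPa

4869.0 MPa


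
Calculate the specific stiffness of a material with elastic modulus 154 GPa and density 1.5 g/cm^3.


Specific stiffness = E/rho = 154/1.5 = 102.7 GPa/(g/cm^3)

102.7 GPa/(g/cm^3)


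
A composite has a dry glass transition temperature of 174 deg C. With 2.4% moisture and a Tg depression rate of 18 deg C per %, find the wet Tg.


Tg_wet = Tg_dry - k*moisture = 174 - 18*2.4 = 130.8 deg C

130.8 deg C


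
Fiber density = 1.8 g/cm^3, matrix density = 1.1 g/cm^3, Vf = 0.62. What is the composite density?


rho_c = rho_f*Vf + rho_m*(1-Vf) = 1.8*0.62 + 1.1*0.38 = 1.534 g/cm^3

1.534 g/cm^3


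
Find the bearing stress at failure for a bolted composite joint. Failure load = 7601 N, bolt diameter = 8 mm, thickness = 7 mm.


sigma_br = F/(d*h) = 7601/(8*7) = 135.7 MPa

135.7 MPa


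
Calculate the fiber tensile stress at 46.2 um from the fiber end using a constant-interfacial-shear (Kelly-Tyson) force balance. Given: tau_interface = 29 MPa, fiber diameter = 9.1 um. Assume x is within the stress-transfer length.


Force balance: sigma_f * (pi*d^2/4) = tau * (pi*d) * x  ->  sigma_f = 4 * tau * x / d
sigma_f = 4 * 29 * 46.2 / 9.1 = 588.9 MPa

588.9 MPa


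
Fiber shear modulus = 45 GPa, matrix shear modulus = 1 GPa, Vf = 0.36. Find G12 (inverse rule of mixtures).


1/G12 = Vf/Gf + (1-Vf)/Gm = 0.36/45 + 0.64/1
G12 = 1.54 GPa

1.54 GPa


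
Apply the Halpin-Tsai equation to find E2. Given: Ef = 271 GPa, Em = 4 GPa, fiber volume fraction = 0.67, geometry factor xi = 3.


eta = (Ef/Em - 1)/(Ef/Em + xi) = (67.75 - 1)/(67.75 + 3) = 0.9435
E2 = Em*(1+xi*eta*Vf)/(1-eta*Vf) = 31.49 GPa

31.49 GPa


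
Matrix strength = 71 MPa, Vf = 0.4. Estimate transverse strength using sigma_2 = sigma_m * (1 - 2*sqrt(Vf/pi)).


factor = 1 - 2*sqrt(0.4/pi) = 0.2864
sigma_2 = 71 * 0.2864 = 20.33 MPa

20.33 MPa


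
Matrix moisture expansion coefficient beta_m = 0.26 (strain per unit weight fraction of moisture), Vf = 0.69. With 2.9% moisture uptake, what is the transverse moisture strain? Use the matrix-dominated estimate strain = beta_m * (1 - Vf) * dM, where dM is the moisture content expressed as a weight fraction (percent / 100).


dM = 2.9/100 = 0.029
strain = beta_m * (1-Vf) * dM = 0.26 * 0.31 * 0.029 = 0.0023374

0.0023374


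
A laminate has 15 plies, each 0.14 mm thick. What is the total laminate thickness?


h = n * t_ply = 15 * 0.14 = 2.1 mm

2.1 mm


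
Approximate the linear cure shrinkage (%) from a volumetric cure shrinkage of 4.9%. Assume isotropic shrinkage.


Linear shrinkage ≈ vol_shrink/3 = 4.9/3 = 1.633%

1.633%


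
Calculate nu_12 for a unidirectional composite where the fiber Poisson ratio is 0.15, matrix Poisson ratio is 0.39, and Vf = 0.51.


nu_12 = nu_f*Vf + nu_m*(1-Vf) = 0.15*0.51 + 0.39*0.49 = 0.2676

0.2676
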